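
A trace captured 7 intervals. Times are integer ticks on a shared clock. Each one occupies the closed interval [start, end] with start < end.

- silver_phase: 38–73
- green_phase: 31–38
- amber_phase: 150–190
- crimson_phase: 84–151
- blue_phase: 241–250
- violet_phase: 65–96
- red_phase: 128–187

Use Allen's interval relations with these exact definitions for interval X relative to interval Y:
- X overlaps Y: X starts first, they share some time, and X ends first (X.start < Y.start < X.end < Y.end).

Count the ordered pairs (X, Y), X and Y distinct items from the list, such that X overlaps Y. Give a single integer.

Checking all 42 ordered pairs for relation 'overlaps'; matching pairs in alphabetical order:
(crimson_phase, amber_phase): crimson_phase overlaps amber_phase ✓
(crimson_phase, red_phase): crimson_phase overlaps red_phase ✓
(red_phase, amber_phase): red_phase overlaps amber_phase ✓
(silver_phase, violet_phase): silver_phase overlaps violet_phase ✓
(violet_phase, crimson_phase): violet_phase overlaps crimson_phase ✓
Count: 5.

5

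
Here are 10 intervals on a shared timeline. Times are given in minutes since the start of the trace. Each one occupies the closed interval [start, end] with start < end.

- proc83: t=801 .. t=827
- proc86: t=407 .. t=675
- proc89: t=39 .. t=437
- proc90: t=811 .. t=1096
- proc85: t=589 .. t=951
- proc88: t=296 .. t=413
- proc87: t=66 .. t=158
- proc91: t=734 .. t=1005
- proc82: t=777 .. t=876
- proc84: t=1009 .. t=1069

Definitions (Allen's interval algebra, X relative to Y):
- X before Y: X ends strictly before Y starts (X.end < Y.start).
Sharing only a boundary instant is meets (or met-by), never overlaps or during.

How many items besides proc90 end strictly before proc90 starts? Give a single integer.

4

Target proc90 = [t=811, t=1096].
proc82 [t=777, t=876] → overlaps → no.
proc83 [t=801, t=827] → overlaps → no.
proc84 [t=1009, t=1069] → during → no.
proc85 [t=589, t=951] → overlaps → no.
proc86 [t=407, t=675] → before → counts.
proc87 [t=66, t=158] → before → counts.
proc88 [t=296, t=413] → before → counts.
proc89 [t=39, t=437] → before → counts.
proc91 [t=734, t=1005] → overlaps → no.
Total: 4.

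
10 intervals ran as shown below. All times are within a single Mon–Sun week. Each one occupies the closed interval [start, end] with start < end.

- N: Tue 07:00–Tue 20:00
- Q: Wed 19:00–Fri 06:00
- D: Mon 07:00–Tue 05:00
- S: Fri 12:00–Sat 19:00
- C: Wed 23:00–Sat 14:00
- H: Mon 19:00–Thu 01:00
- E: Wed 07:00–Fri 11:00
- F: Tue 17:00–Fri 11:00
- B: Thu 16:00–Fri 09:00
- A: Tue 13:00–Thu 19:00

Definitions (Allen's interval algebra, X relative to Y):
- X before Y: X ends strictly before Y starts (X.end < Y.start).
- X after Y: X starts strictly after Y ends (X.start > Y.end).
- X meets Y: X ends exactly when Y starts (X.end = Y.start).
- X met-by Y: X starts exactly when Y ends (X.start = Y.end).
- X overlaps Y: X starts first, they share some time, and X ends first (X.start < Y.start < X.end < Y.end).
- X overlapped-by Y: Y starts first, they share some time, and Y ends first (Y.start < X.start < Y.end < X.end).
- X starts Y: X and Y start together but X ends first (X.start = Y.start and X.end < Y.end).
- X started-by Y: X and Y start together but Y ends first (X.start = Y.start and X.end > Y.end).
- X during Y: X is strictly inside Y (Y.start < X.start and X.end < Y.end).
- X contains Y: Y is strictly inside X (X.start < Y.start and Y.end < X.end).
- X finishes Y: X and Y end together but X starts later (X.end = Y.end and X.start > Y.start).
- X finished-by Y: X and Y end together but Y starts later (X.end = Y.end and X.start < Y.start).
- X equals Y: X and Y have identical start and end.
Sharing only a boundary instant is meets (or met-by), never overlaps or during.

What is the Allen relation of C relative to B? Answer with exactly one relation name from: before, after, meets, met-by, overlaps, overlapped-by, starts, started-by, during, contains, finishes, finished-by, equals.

contains

C = [Wed 23:00, Sat 14:00]; B = [Thu 16:00, Fri 09:00].
Compare endpoints: C.start < B.start, C.start < B.end, C.end > B.start, C.end > B.end.
That pattern is 'contains'.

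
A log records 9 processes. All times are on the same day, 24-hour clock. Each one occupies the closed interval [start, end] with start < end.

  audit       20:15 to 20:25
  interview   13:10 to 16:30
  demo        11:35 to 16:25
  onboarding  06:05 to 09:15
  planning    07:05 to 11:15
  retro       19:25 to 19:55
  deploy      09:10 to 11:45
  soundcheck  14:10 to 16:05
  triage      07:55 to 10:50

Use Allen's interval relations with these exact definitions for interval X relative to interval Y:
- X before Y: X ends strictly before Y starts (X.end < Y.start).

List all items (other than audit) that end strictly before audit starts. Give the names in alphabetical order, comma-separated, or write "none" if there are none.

demo, deploy, interview, onboarding, planning, retro, soundcheck, triage

Target audit = [20:15, 20:25].
demo [11:35, 16:25] → before → yes.
deploy [09:10, 11:45] → before → yes.
interview [13:10, 16:30] → before → yes.
onboarding [06:05, 09:15] → before → yes.
planning [07:05, 11:15] → before → yes.
retro [19:25, 19:55] → before → yes.
soundcheck [14:10, 16:05] → before → yes.
triage [07:55, 10:50] → before → yes.
Result: demo, deploy, interview, onboarding, planning, retro, soundcheck, triage.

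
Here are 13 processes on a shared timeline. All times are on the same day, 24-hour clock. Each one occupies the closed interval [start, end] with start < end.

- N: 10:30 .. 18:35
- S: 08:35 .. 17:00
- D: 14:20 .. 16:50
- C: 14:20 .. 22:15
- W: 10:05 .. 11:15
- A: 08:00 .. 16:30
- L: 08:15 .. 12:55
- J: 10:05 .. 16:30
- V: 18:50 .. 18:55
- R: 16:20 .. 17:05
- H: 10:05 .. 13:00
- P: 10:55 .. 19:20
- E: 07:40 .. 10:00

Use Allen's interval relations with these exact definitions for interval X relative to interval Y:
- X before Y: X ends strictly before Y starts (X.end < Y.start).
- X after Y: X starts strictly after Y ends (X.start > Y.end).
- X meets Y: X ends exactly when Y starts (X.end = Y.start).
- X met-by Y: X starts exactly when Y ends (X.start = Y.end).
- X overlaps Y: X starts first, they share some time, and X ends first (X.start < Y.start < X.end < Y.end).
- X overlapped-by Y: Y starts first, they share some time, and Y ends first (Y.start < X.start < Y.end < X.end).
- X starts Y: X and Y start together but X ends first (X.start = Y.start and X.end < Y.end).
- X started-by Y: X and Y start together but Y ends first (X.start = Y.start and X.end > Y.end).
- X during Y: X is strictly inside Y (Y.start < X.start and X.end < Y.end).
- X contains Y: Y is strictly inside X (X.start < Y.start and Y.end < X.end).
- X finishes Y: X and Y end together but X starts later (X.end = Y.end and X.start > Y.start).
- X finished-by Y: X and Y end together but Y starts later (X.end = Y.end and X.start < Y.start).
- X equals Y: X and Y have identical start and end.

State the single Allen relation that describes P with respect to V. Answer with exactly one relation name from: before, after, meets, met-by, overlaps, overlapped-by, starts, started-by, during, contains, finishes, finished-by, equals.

P = [10:55, 19:20]; V = [18:50, 18:55].
Compare endpoints: P.start < V.start, P.start < V.end, P.end > V.start, P.end > V.end.
That pattern is 'contains'.

contains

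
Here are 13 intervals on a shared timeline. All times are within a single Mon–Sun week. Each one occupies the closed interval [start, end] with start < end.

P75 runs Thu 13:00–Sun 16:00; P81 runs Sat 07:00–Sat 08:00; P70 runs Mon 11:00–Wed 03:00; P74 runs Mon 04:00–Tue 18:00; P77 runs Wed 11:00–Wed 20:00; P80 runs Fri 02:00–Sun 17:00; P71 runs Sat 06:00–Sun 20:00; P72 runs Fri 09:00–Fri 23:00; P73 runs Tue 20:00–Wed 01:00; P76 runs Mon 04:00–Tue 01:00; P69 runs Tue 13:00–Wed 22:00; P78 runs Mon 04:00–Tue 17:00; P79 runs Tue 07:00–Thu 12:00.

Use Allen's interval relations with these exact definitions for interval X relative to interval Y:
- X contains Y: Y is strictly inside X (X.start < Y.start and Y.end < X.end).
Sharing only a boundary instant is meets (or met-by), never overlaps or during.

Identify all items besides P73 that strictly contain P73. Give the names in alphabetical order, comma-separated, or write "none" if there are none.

Target P73 = [Tue 20:00, Wed 01:00].
P69 [Tue 13:00, Wed 22:00] → contains → yes.
P70 [Mon 11:00, Wed 03:00] → contains → yes.
P71 [Sat 06:00, Sun 20:00] → after → no.
P72 [Fri 09:00, Fri 23:00] → after → no.
P74 [Mon 04:00, Tue 18:00] → before → no.
P75 [Thu 13:00, Sun 16:00] → after → no.
P76 [Mon 04:00, Tue 01:00] → before → no.
P77 [Wed 11:00, Wed 20:00] → after → no.
P78 [Mon 04:00, Tue 17:00] → before → no.
P79 [Tue 07:00, Thu 12:00] → contains → yes.
P80 [Fri 02:00, Sun 17:00] → after → no.
P81 [Sat 07:00, Sat 08:00] → after → no.
Result: P69, P70, P79.

P69, P70, P79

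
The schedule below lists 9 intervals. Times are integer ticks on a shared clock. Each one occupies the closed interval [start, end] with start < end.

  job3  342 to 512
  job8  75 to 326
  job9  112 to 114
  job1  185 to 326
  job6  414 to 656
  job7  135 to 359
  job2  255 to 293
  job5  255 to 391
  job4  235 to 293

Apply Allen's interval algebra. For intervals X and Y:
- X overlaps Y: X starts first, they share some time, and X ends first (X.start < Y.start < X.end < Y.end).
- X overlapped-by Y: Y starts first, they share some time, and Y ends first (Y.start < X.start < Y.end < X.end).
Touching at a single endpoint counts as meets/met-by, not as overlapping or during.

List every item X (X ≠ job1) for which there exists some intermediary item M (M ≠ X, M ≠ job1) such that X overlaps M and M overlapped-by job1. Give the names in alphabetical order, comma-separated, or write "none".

Target job1 = [185, 326].
Intermediaries M with M overlapped-by job1: job5.
Via job5 — items with X overlaps job5: job4, job7, job8.
Union: job4, job7, job8.

job4, job7, job8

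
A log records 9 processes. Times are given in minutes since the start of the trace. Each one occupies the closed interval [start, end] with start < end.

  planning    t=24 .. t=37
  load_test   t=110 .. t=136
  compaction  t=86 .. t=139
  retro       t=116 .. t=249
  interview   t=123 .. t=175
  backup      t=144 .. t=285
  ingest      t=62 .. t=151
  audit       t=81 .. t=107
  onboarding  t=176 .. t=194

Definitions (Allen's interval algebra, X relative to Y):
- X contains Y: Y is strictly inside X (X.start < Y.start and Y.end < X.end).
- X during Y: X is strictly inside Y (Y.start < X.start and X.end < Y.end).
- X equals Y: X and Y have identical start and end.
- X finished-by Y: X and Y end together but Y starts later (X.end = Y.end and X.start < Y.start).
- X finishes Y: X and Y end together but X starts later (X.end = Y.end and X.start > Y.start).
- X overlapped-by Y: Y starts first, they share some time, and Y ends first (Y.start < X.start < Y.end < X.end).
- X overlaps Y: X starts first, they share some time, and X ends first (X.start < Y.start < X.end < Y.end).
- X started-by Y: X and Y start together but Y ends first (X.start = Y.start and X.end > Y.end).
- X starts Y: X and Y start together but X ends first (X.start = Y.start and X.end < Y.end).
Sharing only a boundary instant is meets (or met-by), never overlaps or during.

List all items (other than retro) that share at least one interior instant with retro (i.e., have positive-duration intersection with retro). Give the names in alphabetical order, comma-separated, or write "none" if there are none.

backup, compaction, ingest, interview, load_test, onboarding

Target retro = [t=116, t=249].
audit [t=81, t=107] → before → no.
backup [t=144, t=285] → overlapped-by → yes.
compaction [t=86, t=139] → overlaps → yes.
ingest [t=62, t=151] → overlaps → yes.
interview [t=123, t=175] → during → yes.
load_test [t=110, t=136] → overlaps → yes.
onboarding [t=176, t=194] → during → yes.
planning [t=24, t=37] → before → no.
Result: backup, compaction, ingest, interview, load_test, onboarding.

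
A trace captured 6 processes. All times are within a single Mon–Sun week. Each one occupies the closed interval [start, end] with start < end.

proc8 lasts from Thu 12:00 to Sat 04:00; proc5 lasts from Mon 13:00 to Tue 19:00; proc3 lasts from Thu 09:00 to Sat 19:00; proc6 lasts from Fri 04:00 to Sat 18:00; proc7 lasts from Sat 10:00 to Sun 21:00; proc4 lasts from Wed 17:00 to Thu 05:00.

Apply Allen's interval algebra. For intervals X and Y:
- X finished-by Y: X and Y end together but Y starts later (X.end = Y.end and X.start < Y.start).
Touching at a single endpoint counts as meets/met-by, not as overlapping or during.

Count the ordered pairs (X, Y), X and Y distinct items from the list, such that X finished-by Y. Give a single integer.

Checking all 30 ordered pairs for relation 'finished-by'; matching pairs in alphabetical order:
No pair satisfies it.
Count: 0.

0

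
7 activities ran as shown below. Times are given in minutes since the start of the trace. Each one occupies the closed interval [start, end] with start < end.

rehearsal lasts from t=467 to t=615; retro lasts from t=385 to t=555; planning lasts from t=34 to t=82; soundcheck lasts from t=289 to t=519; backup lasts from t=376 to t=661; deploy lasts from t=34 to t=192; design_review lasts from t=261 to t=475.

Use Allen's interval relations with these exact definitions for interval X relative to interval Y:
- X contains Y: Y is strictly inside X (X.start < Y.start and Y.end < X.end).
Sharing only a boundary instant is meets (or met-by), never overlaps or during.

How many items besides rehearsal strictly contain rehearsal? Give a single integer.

1

Target rehearsal = [t=467, t=615].
backup [t=376, t=661] → contains → counts.
deploy [t=34, t=192] → before → no.
design_review [t=261, t=475] → overlaps → no.
planning [t=34, t=82] → before → no.
retro [t=385, t=555] → overlaps → no.
soundcheck [t=289, t=519] → overlaps → no.
Total: 1.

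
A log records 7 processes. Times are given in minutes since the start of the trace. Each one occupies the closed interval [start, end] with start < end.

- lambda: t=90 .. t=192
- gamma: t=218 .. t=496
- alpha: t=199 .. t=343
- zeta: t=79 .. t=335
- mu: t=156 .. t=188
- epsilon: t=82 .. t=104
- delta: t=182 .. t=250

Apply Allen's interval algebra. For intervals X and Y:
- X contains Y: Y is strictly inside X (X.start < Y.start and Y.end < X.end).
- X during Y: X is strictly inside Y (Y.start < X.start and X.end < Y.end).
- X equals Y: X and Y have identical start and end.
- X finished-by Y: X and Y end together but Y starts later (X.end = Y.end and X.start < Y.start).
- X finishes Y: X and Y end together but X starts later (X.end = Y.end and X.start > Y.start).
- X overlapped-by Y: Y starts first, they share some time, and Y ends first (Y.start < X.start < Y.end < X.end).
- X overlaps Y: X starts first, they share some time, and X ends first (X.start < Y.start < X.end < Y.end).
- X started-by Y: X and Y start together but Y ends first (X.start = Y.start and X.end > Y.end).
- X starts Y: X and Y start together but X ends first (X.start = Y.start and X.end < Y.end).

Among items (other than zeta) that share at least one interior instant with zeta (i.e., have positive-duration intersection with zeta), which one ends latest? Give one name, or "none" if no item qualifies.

gamma

Target zeta = [t=79, t=335].
alpha [t=199, t=343] → overlapped-by → candidate.
delta [t=182, t=250] → during → candidate.
epsilon [t=82, t=104] → during → candidate.
gamma [t=218, t=496] → overlapped-by → candidate.
lambda [t=90, t=192] → during → candidate.
mu [t=156, t=188] → during → candidate.
Among candidates, latest end is t=496 → gamma.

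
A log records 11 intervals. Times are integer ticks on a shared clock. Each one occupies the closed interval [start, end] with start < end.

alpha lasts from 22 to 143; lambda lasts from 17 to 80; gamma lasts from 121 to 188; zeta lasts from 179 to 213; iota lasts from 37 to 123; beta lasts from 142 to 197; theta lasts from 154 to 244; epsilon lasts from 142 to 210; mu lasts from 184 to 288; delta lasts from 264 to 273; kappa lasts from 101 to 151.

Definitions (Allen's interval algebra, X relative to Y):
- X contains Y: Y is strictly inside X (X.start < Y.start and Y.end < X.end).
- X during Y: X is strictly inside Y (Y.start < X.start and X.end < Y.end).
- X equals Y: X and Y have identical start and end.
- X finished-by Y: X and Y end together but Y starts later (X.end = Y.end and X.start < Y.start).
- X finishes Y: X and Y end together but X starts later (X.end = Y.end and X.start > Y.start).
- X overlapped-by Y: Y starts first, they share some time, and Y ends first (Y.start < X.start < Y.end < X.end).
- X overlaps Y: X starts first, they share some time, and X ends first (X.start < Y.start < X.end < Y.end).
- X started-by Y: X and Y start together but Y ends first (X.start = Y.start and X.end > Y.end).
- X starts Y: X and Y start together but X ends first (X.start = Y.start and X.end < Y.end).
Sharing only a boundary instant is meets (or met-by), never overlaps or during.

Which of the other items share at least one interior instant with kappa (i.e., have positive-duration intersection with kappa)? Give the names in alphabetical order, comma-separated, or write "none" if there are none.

alpha, beta, epsilon, gamma, iota

Target kappa = [101, 151].
alpha [22, 143] → overlaps → yes.
beta [142, 197] → overlapped-by → yes.
delta [264, 273] → after → no.
epsilon [142, 210] → overlapped-by → yes.
gamma [121, 188] → overlapped-by → yes.
iota [37, 123] → overlaps → yes.
lambda [17, 80] → before → no.
mu [184, 288] → after → no.
theta [154, 244] → after → no.
zeta [179, 213] → after → no.
Result: alpha, beta, epsilon, gamma, iota.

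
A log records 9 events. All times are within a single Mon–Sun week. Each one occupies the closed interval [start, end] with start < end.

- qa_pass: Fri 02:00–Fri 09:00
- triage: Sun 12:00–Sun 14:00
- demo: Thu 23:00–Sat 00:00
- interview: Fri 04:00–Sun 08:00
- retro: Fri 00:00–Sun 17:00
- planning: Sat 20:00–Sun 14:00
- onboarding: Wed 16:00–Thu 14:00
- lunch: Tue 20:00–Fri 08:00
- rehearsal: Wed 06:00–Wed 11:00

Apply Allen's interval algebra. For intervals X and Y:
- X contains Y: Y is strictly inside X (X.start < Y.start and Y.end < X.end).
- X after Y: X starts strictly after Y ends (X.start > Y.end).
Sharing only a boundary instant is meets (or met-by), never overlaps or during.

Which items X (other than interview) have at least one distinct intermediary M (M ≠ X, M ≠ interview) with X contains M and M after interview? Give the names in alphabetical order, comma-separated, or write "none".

Target interview = [Fri 04:00, Sun 08:00].
Intermediaries M with M after interview: triage.
Via triage — items with X contains triage: retro.
Union: retro.

retro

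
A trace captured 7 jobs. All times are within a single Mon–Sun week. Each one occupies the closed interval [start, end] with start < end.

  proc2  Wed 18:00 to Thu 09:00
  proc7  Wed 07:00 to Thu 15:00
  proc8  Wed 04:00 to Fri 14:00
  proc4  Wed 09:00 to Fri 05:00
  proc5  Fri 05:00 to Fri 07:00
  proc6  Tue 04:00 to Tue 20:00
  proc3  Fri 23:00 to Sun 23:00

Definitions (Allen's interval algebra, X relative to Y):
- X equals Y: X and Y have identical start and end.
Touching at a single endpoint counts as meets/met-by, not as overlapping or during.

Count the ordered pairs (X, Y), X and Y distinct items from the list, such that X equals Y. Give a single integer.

0

Checking all 42 ordered pairs for relation 'equals'; matching pairs in alphabetical order:
No pair satisfies it.
Count: 0.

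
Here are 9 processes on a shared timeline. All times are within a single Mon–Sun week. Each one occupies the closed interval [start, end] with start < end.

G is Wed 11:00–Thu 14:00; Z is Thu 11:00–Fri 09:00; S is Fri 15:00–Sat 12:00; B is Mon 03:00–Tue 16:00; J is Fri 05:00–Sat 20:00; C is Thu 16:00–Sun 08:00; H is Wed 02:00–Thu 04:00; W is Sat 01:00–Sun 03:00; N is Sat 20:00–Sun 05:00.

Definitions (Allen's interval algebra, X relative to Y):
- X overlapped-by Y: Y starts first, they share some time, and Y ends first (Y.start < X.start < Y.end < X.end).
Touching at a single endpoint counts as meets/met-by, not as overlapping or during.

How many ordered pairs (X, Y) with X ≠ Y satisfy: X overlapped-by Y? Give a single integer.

7

Checking all 72 ordered pairs for relation 'overlapped-by'; matching pairs in alphabetical order:
(C, Z): C overlapped-by Z ✓
(G, H): G overlapped-by H ✓
(J, Z): J overlapped-by Z ✓
(N, W): N overlapped-by W ✓
(W, J): W overlapped-by J ✓
(W, S): W overlapped-by S ✓
(Z, G): Z overlapped-by G ✓
Count: 7.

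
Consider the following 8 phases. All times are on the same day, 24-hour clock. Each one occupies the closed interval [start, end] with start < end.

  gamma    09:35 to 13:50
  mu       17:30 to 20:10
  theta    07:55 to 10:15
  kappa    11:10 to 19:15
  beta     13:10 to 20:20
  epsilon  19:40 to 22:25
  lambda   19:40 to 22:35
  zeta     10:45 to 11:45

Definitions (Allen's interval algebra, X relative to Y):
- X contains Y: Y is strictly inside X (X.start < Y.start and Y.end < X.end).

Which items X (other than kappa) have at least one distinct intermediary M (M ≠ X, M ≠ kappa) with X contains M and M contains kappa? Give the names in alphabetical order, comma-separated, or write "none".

none

Target kappa = [11:10, 19:15].
Intermediaries M with M contains kappa: none.
Union: none.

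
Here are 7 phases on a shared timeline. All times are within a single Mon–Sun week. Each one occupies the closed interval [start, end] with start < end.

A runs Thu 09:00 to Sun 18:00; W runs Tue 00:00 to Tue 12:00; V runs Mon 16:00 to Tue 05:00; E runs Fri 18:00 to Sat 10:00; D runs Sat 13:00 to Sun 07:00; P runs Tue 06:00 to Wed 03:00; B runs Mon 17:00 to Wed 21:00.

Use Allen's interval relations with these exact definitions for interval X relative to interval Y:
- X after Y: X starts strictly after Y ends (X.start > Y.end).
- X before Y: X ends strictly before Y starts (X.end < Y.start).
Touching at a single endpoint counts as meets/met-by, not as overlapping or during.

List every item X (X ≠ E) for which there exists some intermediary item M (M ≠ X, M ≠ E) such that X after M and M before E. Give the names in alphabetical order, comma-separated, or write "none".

A, D, P

Target E = [Fri 18:00, Sat 10:00].
Intermediaries M with M before E: B, P, V, W.
Via B — items with X after B: A, D.
Via P — items with X after P: A, D.
Via V — items with X after V: A, D, P.
Via W — items with X after W: A, D.
Union: A, D, P.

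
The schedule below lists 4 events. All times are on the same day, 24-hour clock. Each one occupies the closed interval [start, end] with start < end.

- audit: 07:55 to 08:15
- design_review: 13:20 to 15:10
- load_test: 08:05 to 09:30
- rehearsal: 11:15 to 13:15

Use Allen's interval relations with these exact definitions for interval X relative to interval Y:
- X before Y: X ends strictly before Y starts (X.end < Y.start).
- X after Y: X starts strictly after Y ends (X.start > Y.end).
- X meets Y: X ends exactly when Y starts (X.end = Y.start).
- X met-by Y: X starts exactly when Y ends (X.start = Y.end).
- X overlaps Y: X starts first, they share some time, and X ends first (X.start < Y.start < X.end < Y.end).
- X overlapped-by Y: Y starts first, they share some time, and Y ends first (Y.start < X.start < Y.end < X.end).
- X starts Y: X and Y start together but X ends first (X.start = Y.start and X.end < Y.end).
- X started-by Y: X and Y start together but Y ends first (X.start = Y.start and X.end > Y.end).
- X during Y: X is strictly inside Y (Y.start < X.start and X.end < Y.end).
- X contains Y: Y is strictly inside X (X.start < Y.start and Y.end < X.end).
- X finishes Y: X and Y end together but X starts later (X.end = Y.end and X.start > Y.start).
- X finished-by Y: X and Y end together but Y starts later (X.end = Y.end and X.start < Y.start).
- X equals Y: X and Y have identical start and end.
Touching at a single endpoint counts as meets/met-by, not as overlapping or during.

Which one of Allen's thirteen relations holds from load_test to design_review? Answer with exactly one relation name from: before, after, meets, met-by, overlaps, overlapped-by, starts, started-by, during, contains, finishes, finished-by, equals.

load_test = [08:05, 09:30]; design_review = [13:20, 15:10].
Compare endpoints: load_test.start < design_review.start, load_test.start < design_review.end, load_test.end < design_review.start, load_test.end < design_review.end.
That pattern is 'before'.

before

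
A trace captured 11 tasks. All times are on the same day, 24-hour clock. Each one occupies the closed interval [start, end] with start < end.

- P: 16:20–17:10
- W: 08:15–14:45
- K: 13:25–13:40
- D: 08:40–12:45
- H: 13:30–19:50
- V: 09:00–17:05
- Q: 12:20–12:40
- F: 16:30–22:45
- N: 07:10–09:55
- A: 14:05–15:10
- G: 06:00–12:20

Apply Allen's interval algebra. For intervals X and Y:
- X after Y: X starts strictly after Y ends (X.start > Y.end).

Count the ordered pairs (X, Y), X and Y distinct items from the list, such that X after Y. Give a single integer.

28

Checking all 110 ordered pairs for relation 'after'; matching pairs in alphabetical order:
(A, D): A after D ✓
(A, G): A after G ✓
(A, K): A after K ✓
(A, N): A after N ✓
(A, Q): A after Q ✓
(F, A): F after A ✓
(F, D): F after D ✓
(F, G): F after G ✓
(F, K): F after K ✓
(F, N): F after N ✓
(F, Q): F after Q ✓
(F, W): F after W ✓
(H, D): H after D ✓
(H, G): H after G ✓
(H, N): H after N ✓
(H, Q): H after Q ✓
(K, D): K after D ✓
(K, G): K after G ✓
(K, N): K after N ✓
(K, Q): K after Q ✓
(P, A): P after A ✓
(P, D): P after D ✓
(P, G): P after G ✓
(P, K): P after K ✓
... plus 4 further pairs not listed.
Count: 28.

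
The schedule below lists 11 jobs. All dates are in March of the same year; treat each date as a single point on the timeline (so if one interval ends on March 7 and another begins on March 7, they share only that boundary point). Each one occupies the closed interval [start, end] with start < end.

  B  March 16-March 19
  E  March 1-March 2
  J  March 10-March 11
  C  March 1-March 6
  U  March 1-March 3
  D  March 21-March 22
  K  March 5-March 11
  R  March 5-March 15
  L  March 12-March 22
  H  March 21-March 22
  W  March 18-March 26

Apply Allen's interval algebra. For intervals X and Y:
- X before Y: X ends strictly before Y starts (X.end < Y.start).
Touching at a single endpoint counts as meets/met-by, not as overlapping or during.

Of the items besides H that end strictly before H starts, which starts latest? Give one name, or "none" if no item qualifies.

B

Target H = [March 21, March 22].
B [March 16, March 19] → before → candidate.
C [March 1, March 6] → before → candidate.
D [March 21, March 22] → equals → excluded.
E [March 1, March 2] → before → candidate.
J [March 10, March 11] → before → candidate.
K [March 5, March 11] → before → candidate.
L [March 12, March 22] → finished-by → excluded.
R [March 5, March 15] → before → candidate.
U [March 1, March 3] → before → candidate.
W [March 18, March 26] → contains → excluded.
Among candidates, latest start is March 16 → B.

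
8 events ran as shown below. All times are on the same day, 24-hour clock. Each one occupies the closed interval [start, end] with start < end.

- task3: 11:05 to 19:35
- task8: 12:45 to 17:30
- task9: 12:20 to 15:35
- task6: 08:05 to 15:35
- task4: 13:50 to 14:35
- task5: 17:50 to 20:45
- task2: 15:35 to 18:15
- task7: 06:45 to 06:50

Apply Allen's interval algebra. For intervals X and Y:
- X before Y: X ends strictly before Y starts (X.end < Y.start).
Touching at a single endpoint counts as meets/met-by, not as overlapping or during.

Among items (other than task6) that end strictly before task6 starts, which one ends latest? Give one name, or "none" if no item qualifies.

Target task6 = [08:05, 15:35].
task2 [15:35, 18:15] → met-by → excluded.
task3 [11:05, 19:35] → overlapped-by → excluded.
task4 [13:50, 14:35] → during → excluded.
task5 [17:50, 20:45] → after → excluded.
task7 [06:45, 06:50] → before → candidate.
task8 [12:45, 17:30] → overlapped-by → excluded.
task9 [12:20, 15:35] → finishes → excluded.
Among candidates, latest end is 06:50 → task7.

task7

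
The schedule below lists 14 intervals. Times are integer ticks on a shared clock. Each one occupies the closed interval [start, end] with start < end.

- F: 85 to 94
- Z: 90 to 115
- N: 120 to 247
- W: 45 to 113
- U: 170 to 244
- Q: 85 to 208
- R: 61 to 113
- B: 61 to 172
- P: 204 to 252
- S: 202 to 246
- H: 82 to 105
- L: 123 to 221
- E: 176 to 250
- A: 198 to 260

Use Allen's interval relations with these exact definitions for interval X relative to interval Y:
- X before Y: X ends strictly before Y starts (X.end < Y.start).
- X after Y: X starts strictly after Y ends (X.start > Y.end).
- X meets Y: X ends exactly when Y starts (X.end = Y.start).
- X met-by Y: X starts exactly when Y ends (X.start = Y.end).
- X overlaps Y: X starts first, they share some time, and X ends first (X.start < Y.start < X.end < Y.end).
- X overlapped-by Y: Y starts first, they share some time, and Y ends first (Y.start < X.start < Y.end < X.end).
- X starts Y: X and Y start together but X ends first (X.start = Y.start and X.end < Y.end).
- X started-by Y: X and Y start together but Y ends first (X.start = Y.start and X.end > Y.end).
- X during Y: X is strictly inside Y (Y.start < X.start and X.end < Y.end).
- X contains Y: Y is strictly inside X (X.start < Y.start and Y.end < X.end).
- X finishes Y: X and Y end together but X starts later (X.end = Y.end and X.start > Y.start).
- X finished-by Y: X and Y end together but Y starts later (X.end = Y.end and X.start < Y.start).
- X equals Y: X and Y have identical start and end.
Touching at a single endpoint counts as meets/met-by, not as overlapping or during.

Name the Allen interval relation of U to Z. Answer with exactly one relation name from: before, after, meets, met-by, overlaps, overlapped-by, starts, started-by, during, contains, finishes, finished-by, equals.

U = [170, 244]; Z = [90, 115].
Compare endpoints: U.start > Z.start, U.start > Z.end, U.end > Z.start, U.end > Z.end.
That pattern is 'after'.

after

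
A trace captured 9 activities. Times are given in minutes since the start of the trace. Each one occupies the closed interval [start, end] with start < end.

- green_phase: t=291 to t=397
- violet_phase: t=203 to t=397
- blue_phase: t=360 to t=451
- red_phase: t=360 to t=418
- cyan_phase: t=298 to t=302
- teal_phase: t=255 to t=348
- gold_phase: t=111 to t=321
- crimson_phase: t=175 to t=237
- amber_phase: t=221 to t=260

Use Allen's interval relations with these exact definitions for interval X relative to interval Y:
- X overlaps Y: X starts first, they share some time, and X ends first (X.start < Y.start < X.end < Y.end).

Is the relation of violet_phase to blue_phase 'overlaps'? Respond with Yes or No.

Yes

violet_phase = [t=203, t=397], blue_phase = [t=360, t=451].
Actual relation of violet_phase to blue_phase: overlaps.
Asked whether 'overlaps' holds → Yes.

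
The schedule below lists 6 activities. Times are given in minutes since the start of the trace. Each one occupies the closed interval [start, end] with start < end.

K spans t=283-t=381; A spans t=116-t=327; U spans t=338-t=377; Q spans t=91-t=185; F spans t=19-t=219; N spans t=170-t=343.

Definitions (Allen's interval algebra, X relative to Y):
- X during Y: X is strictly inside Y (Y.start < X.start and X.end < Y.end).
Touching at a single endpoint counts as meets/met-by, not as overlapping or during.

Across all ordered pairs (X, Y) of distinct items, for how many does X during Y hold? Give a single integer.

2

Checking all 30 ordered pairs for relation 'during'; matching pairs in alphabetical order:
(Q, F): Q during F ✓
(U, K): U during K ✓
Count: 2.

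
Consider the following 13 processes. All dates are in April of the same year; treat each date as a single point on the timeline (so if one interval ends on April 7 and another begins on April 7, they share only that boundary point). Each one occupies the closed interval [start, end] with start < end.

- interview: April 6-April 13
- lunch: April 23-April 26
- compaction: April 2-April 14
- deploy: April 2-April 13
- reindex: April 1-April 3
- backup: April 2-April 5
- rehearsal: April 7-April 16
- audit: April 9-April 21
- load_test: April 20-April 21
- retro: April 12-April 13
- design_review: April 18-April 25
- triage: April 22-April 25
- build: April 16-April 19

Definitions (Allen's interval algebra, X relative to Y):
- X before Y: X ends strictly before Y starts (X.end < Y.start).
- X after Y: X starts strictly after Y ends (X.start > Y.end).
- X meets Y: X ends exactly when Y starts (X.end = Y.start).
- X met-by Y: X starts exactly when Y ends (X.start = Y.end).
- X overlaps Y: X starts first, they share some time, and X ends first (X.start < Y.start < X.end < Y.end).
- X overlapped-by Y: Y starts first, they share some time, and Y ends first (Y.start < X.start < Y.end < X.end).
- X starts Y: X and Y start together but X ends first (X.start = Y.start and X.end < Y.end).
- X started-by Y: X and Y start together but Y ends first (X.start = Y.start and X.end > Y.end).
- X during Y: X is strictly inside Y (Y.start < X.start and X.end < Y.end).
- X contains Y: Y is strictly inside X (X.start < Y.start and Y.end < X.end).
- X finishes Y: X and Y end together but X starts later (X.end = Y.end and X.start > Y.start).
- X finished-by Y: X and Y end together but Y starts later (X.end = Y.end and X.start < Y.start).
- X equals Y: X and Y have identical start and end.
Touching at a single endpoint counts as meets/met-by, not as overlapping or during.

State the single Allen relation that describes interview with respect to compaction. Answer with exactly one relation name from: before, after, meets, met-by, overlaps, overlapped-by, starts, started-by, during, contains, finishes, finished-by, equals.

interview = [April 6, April 13]; compaction = [April 2, April 14].
Compare endpoints: interview.start > compaction.start, interview.start < compaction.end, interview.end > compaction.start, interview.end < compaction.end.
That pattern is 'during'.

during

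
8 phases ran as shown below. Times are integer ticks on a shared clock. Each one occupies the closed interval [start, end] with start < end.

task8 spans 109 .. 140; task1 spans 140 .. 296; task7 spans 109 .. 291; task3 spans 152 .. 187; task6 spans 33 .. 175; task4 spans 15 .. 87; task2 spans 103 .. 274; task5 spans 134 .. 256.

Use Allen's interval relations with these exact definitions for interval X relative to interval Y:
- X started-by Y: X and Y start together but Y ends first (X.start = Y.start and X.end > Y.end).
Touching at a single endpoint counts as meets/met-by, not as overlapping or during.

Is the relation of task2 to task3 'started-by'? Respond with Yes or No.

No

task2 = [103, 274], task3 = [152, 187].
Actual relation of task2 to task3: contains.
Asked whether 'started-by' holds → No.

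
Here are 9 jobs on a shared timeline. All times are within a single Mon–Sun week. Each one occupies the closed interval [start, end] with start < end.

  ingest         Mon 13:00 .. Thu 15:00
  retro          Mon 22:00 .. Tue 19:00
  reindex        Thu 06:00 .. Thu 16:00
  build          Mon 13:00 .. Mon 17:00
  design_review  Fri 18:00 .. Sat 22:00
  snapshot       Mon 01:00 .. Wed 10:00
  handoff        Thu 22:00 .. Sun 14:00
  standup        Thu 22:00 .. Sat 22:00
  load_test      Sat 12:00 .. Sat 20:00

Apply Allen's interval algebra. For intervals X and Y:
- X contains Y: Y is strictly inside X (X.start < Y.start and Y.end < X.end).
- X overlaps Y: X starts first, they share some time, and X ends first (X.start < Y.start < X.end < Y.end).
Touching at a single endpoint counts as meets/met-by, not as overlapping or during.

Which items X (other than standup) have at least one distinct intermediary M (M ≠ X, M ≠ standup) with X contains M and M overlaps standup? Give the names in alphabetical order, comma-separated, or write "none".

none

Target standup = [Thu 22:00, Sat 22:00].
Intermediaries M with M overlaps standup: none.
Union: none.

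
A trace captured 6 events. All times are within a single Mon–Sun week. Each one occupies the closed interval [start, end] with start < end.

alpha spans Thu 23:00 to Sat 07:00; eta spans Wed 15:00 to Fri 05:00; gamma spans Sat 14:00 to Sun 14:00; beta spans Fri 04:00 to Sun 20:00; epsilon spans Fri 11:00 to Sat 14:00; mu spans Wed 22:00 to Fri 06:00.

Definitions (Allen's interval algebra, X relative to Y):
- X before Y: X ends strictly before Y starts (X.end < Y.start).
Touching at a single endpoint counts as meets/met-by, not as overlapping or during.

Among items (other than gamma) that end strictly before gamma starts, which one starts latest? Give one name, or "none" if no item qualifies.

alpha

Target gamma = [Sat 14:00, Sun 14:00].
alpha [Thu 23:00, Sat 07:00] → before → candidate.
beta [Fri 04:00, Sun 20:00] → contains → excluded.
epsilon [Fri 11:00, Sat 14:00] → meets → excluded.
eta [Wed 15:00, Fri 05:00] → before → candidate.
mu [Wed 22:00, Fri 06:00] → before → candidate.
Among candidates, latest start is Thu 23:00 → alpha.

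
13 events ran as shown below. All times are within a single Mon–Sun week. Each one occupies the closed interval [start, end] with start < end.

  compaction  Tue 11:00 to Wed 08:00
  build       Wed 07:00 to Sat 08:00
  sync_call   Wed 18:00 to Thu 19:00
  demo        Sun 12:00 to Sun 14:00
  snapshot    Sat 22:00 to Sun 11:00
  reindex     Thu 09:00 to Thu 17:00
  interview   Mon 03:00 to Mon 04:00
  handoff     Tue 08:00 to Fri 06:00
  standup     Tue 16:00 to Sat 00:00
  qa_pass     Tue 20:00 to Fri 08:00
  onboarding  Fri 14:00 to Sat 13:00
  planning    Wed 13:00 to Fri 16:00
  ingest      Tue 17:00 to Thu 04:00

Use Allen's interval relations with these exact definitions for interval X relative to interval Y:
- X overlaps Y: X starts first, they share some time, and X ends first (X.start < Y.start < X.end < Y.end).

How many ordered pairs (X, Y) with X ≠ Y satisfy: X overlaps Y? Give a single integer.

Checking all 156 ordered pairs for relation 'overlaps'; matching pairs in alphabetical order:
(build, onboarding): build overlaps onboarding ✓
(compaction, build): compaction overlaps build ✓
(compaction, ingest): compaction overlaps ingest ✓
(compaction, qa_pass): compaction overlaps qa_pass ✓
(compaction, standup): compaction overlaps standup ✓
(handoff, build): handoff overlaps build ✓
(handoff, planning): handoff overlaps planning ✓
(handoff, qa_pass): handoff overlaps qa_pass ✓
(handoff, standup): handoff overlaps standup ✓
(ingest, build): ingest overlaps build ✓
(ingest, planning): ingest overlaps planning ✓
(ingest, qa_pass): ingest overlaps qa_pass ✓
(ingest, sync_call): ingest overlaps sync_call ✓
(planning, onboarding): planning overlaps onboarding ✓
(qa_pass, build): qa_pass overlaps build ✓
(qa_pass, planning): qa_pass overlaps planning ✓
(standup, build): standup overlaps build ✓
(standup, onboarding): standup overlaps onboarding ✓
Count: 18.

18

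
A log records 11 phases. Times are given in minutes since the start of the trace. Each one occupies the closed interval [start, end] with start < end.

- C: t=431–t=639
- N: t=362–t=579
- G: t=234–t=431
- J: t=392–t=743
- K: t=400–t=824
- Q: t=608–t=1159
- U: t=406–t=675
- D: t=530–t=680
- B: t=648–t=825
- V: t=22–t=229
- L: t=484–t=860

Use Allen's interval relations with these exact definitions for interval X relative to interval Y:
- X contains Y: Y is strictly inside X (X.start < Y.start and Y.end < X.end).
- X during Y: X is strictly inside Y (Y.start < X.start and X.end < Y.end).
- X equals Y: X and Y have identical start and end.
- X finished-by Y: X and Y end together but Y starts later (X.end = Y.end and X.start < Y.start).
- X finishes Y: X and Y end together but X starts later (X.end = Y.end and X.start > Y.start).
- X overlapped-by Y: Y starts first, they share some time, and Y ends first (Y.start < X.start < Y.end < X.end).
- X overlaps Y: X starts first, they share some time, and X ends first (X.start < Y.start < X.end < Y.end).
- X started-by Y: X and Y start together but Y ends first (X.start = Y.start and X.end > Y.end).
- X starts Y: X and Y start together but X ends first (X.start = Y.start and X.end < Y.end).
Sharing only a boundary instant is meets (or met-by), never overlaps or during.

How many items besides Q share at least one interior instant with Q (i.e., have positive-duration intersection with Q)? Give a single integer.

7

Target Q = [t=608, t=1159].
B [t=648, t=825] → during → counts.
C [t=431, t=639] → overlaps → counts.
D [t=530, t=680] → overlaps → counts.
G [t=234, t=431] → before → no.
J [t=392, t=743] → overlaps → counts.
K [t=400, t=824] → overlaps → counts.
L [t=484, t=860] → overlaps → counts.
N [t=362, t=579] → before → no.
U [t=406, t=675] → overlaps → counts.
V [t=22, t=229] → before → no.
Total: 7.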